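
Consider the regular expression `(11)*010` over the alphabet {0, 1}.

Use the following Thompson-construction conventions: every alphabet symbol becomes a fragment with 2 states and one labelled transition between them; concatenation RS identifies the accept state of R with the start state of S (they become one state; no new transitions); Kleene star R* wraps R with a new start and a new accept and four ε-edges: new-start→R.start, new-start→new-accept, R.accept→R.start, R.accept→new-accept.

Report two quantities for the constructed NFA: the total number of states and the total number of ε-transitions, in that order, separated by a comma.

Recursing over subexpressions:
Each of the 5 symbol leaves contributes 2 states and 0 ε-transitions.
  11 → 3 states, 0 ε-transitions
  (11)* → 5 states, 4 ε-transitions
  (11)*010 → 8 states, 4 ε-transitions

8, 4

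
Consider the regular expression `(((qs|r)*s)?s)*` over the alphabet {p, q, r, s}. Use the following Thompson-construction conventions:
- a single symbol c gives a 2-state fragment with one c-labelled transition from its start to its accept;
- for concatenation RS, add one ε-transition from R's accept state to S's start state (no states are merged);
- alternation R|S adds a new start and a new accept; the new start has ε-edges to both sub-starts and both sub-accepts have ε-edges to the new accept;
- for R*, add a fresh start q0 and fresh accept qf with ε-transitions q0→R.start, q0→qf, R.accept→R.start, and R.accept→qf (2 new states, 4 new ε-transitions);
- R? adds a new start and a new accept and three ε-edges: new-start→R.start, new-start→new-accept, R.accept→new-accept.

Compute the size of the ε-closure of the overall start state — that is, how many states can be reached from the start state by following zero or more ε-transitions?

11

Compute the ε-closure size of each fragment's start state recursively; a symbol fragment's start has no outgoing ε-edge, so its closure is just itself (size 1).
  qs : |ε-closure| equals the left operand's closure size = 1 (its accept is not ε-reachable, so the closure stops there)
  qs|r : new start ε-reaches every alternative's start; none of them accept ε, so the new accept is not reached: |ε-closure| = 1 + 1 + 1 = 3
  (qs|r)* : |ε-closure| = 1 (new start) + 3 (body) + 1 (new accept) = 5
  (qs|r)*s : |ε-closure| = 5 + 1 = 6 (closure spills across the concat boundary because the left factor accepts ε)
  ((qs|r)*s)? : new start has ε-edges to the inner start and to the new accept, so |ε-closure| = 2 + 6 = 8
  ((qs|r)*s)?s : the left operand accepts ε, so the closure extends into the next operand (via the concat ε-link); |ε-closure| = 8 + 1 = 9
  (((qs|r)*s)?s)* : the star's fresh start ε-reaches both the body's start and the fresh accept: |ε-closure| = 2 + 9 = 11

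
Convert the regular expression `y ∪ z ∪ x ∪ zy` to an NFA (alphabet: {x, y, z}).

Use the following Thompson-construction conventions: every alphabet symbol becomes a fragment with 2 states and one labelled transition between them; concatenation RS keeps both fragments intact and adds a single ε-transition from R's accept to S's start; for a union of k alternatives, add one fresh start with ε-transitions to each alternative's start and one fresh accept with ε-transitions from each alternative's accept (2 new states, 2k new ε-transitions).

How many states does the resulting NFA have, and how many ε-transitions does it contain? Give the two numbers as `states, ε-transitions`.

12, 9

Per subexpression:
Each of the 5 symbol leaves contributes 2 states and 0 ε-transitions.
  zy = 4 states, 1 ε-transition
  y ∪ z ∪ x ∪ zy = 12 states, 9 ε-transitions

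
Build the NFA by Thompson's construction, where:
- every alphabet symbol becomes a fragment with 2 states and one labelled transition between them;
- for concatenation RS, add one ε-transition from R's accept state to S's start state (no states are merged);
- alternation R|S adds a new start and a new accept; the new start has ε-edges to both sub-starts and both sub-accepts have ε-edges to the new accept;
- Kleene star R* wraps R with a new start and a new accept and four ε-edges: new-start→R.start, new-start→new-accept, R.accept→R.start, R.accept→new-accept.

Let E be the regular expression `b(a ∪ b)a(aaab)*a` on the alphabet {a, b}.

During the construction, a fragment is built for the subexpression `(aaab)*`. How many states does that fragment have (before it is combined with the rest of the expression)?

10

Fragment for `(aaab)*`:
Each of the 4 symbol leaves contributes a 2-state fragment.
  aaab — 8 states
  (aaab)* — 10 states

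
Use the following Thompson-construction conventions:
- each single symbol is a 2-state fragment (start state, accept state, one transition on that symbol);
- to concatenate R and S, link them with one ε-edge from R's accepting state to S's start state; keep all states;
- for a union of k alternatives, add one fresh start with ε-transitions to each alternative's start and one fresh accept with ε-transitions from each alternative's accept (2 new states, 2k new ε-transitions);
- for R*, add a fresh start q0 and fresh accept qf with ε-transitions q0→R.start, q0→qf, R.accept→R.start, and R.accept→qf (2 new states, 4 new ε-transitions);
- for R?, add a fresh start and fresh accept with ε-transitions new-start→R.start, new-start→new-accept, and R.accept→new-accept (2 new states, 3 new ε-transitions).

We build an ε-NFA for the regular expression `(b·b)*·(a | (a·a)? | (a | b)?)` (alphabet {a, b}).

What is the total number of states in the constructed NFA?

Bottom-up over the parse tree:
Each of the 7 symbol leaves contributes a 2-state fragment.
  b·b = 4 states
  (b·b)* = 6 states
  a·a = 4 states
  (a·a)? = 6 states
  a | b = 6 states
  (a | b)? = 8 states
  a | (a·a)? | (a | b)? = 18 states
  (b·b)*·(a | (a·a)? | (a | b)?) = 24 states

24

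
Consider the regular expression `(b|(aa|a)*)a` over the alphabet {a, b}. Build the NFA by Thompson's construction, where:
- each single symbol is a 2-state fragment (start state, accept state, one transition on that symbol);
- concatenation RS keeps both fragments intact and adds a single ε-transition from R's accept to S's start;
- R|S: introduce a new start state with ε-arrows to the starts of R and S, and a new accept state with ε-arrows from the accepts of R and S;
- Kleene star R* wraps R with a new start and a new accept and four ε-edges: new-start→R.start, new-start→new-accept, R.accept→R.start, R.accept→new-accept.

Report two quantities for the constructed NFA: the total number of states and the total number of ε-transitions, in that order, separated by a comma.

Bottom-up over the parse tree:
Each of the 5 symbol leaves contributes 2 states and 0 ε-transitions.
  aa : 4 states, 1 ε-transition
  aa|a : 8 states, 5 ε-transitions
  (aa|a)* : 10 states, 9 ε-transitions
  b|(aa|a)* : 14 states, 13 ε-transitions
  (b|(aa|a)*)a : 16 states, 14 ε-transitions

16, 14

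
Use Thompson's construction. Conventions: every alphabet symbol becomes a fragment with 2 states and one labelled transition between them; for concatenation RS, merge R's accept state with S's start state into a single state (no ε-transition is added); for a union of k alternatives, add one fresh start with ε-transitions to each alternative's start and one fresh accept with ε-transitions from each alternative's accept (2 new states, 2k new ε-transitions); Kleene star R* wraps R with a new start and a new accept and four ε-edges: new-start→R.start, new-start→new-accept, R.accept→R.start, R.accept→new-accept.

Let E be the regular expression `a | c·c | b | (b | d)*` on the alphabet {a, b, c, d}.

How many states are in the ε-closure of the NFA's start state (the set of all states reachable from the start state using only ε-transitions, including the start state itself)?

10

Work bottom-up. For each fragment F, track |ε-closure(F.start)| and whether F's accept lies in that closure (i.e. whether F accepts ε). A single-symbol fragment has closure size 1 and does not accept ε.
  c·c — |closure| equals the left operand's closure size = 1 (its accept is not ε-reachable, so the closure stops there)
  b | d — new start ε-reaches every alternative's start; none of them accept ε, so the new accept is not reached: |closure| = 1 + 1 + 1 = 3
  (b | d)* — |closure| = 1 (new start) + 3 (body) + 1 (new accept) = 5
  a | c·c | b | (b | d)* — new start ε-reaches every alternative's start; at least one alternative accepts ε, so the union's new accept is reached too: |closure| = 1 + 1 + 1 + 1 + 5 + 1 = 10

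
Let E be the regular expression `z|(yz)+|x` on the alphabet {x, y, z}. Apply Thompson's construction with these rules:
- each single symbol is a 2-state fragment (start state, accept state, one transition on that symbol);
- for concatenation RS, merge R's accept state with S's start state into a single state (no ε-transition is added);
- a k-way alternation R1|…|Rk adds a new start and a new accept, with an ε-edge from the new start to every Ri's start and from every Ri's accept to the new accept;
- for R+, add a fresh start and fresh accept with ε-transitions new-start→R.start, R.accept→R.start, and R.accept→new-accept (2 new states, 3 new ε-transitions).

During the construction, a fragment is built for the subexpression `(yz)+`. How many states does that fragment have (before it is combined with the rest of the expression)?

Fragment for `(yz)+`:
Each of the 2 symbol leaves contributes a 2-state fragment.
  yz = 3 states
  (yz)+ = 5 states

5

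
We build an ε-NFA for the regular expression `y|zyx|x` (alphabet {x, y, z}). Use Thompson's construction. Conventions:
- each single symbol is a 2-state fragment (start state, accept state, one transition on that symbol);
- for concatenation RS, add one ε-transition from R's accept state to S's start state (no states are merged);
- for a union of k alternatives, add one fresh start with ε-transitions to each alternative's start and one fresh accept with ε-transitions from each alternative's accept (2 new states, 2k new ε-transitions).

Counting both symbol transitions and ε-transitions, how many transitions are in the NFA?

13

Per subexpression:
Each of the 5 symbol leaves contributes 1 transition (1 symbol, 0 ε).
  zyx → 5 transitions (3 symbol, 2 ε)
  y|zyx|x → 13 transitions (5 symbol, 8 ε)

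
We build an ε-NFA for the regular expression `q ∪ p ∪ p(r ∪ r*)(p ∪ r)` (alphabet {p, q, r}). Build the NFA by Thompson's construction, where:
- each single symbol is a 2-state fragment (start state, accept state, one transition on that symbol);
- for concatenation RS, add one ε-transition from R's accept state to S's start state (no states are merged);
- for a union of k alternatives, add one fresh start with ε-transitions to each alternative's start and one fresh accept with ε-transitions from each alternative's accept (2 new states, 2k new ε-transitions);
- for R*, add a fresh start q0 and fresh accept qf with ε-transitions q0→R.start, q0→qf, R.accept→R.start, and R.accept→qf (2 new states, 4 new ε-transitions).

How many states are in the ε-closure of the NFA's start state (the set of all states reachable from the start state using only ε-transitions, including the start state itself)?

4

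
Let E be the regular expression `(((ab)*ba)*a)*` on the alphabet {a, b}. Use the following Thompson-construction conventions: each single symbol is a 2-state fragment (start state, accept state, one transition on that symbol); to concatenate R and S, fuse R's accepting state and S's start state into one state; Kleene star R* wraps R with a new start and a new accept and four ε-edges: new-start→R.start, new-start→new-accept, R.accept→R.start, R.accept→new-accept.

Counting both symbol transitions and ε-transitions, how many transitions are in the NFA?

17

Building bottom-up:
Each of the 5 symbol leaves contributes 1 transition (1 symbol, 0 ε).
  ab → 2 transitions (2 symbol, 0 ε)
  (ab)* → 6 transitions (2 symbol, 4 ε)
  (ab)*ba → 8 transitions (4 symbol, 4 ε)
  ((ab)*ba)* → 12 transitions (4 symbol, 8 ε)
  ((ab)*ba)*a → 13 transitions (5 symbol, 8 ε)
  (((ab)*ba)*a)* → 17 transitions (5 symbol, 12 ε)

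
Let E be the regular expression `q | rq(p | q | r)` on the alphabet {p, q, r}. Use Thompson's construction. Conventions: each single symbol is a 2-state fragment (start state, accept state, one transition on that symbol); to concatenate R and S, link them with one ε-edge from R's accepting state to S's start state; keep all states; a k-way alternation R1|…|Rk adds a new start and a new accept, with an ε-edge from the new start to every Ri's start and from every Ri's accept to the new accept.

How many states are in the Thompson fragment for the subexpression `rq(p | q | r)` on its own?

12

Fragment for `rq(p | q | r)`:
Each of the 5 symbol leaves contributes a 2-state fragment.
  p | q | r — 8 states
  rq(p | q | r) — 12 states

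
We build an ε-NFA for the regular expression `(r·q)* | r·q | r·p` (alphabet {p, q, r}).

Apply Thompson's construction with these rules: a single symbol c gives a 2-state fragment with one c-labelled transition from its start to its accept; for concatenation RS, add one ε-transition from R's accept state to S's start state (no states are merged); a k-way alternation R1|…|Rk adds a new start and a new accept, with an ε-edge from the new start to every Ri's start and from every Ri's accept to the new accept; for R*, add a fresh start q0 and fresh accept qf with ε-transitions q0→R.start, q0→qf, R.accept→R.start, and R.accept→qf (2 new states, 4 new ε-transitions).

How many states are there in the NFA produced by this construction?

Bottom-up over the parse tree:
Each of the 6 symbol leaves contributes a 2-state fragment.
  r·q = 4 states
  (r·q)* = 6 states
  r·q = 4 states
  r·p = 4 states
  (r·q)* | r·q | r·p = 16 states

16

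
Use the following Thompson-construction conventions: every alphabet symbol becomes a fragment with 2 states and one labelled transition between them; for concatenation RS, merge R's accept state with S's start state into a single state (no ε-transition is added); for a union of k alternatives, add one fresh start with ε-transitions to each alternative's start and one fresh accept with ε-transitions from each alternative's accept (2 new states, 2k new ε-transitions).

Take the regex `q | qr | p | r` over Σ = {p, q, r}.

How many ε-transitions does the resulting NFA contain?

8

By structural recursion:
Each of the 5 symbol leaves contributes 0 ε-transitions.
  qr → 0 ε-transitions
  q | qr | p | r → 8 ε-transitions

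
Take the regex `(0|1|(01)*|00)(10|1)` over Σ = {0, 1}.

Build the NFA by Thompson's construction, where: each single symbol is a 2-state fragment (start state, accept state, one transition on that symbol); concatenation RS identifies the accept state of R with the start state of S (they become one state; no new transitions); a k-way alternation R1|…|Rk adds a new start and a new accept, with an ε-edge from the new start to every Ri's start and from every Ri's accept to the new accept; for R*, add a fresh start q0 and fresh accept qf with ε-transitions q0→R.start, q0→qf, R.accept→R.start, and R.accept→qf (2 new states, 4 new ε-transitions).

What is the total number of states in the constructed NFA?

Bottom-up over the parse tree:
Each of the 9 symbol leaves contributes a 2-state fragment.
  01 — 3 states
  (01)* — 5 states
  00 — 3 states
  0|1|(01)*|00 — 14 states
  10 — 3 states
  10|1 — 7 states
  (0|1|(01)*|00)(10|1) — 20 states

20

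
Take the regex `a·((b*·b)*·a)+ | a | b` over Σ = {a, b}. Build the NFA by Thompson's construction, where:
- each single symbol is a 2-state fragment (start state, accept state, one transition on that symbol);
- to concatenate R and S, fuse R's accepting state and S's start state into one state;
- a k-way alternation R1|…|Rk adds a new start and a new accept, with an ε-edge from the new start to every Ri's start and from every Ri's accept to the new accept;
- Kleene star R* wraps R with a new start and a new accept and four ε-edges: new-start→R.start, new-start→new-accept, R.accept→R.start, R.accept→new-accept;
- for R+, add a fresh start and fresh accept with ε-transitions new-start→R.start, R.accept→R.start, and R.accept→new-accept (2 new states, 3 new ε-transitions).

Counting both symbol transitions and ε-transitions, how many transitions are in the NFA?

23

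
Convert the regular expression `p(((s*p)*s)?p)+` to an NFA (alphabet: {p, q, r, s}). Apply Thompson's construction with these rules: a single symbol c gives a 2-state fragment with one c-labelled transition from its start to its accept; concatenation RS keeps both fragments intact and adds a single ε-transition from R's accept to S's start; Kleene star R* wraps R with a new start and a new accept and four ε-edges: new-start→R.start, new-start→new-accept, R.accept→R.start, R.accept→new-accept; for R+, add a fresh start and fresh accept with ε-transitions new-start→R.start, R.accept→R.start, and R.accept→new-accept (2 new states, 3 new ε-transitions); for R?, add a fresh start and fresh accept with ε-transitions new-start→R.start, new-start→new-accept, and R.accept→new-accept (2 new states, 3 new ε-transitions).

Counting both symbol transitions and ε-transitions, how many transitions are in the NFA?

23

Bottom-up over the parse tree:
Each of the 5 symbol leaves contributes 1 transition (1 symbol, 0 ε).
  s* = 5 transitions (1 symbol, 4 ε)
  s*p = 7 transitions (2 symbol, 5 ε)
  (s*p)* = 11 transitions (2 symbol, 9 ε)
  (s*p)*s = 13 transitions (3 symbol, 10 ε)
  ((s*p)*s)? = 16 transitions (3 symbol, 13 ε)
  ((s*p)*s)?p = 18 transitions (4 symbol, 14 ε)
  (((s*p)*s)?p)+ = 21 transitions (4 symbol, 17 ε)
  p(((s*p)*s)?p)+ = 23 transitions (5 symbol, 18 ε)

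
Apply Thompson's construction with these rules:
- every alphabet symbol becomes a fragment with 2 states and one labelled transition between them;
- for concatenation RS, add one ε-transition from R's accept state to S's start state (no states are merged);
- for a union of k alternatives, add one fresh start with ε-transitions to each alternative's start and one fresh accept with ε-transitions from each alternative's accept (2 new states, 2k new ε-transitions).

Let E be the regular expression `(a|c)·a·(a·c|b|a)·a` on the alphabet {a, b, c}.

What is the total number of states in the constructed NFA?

20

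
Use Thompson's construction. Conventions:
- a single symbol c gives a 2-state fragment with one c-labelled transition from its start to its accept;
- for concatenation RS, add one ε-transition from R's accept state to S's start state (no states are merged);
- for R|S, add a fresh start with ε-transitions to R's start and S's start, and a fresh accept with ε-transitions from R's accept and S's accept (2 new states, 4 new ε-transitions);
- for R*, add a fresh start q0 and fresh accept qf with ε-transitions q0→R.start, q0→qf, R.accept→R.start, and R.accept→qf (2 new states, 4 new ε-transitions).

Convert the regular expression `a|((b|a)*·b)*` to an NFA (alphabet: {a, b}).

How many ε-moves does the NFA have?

17

Building bottom-up:
Each of the 4 symbol leaves contributes 0 ε-transitions.
  b|a → 4 ε-transitions
  (b|a)* → 8 ε-transitions
  (b|a)*·b → 9 ε-transitions
  ((b|a)*·b)* → 13 ε-transitions
  a|((b|a)*·b)* → 17 ε-transitions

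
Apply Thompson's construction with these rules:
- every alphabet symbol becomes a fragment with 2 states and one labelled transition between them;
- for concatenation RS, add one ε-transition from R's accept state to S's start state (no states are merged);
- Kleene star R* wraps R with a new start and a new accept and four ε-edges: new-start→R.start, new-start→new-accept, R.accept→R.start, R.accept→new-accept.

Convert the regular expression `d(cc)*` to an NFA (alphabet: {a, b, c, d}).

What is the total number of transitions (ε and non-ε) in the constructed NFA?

9

Per subexpression:
Each of the 3 symbol leaves contributes 1 transition (1 symbol, 0 ε).
  cc — 3 transitions (2 symbol, 1 ε)
  (cc)* — 7 transitions (2 symbol, 5 ε)
  d(cc)* — 9 transitions (3 symbol, 6 ε)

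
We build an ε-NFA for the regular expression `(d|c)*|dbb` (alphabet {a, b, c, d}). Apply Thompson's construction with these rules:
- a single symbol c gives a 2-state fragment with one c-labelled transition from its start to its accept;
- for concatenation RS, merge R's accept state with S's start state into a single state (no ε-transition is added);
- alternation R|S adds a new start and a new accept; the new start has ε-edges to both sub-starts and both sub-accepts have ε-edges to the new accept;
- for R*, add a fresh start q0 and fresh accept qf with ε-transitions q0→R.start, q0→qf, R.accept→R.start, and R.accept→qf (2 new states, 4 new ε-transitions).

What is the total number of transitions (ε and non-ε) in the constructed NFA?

17

By structural recursion:
Each of the 5 symbol leaves contributes 1 transition (1 symbol, 0 ε).
  d|c → 6 transitions (2 symbol, 4 ε)
  (d|c)* → 10 transitions (2 symbol, 8 ε)
  dbb → 3 transitions (3 symbol, 0 ε)
  (d|c)*|dbb → 17 transitions (5 symbol, 12 ε)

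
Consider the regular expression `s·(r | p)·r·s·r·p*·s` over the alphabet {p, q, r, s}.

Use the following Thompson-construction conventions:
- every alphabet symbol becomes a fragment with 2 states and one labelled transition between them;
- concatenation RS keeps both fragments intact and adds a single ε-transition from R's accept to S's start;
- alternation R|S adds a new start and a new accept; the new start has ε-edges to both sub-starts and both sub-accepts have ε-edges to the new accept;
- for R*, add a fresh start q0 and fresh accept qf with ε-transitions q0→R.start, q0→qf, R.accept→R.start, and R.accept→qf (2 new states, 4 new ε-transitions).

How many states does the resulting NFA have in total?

Per subexpression:
Each of the 8 symbol leaves contributes a 2-state fragment.
  r | p = 6 states
  p* = 4 states
  s·(r | p)·r·s·r·p*·s = 20 states

20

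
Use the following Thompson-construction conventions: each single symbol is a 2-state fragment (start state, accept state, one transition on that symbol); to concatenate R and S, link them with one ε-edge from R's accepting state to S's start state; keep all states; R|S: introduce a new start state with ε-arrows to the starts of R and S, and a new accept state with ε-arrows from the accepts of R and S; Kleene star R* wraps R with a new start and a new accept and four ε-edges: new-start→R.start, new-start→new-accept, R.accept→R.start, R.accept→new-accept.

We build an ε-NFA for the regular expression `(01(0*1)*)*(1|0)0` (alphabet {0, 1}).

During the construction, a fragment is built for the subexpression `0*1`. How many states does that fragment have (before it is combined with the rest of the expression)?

6

Fragment for `0*1`:
Each of the 2 symbol leaves contributes a 2-state fragment.
  0* = 4 states
  0*1 = 6 states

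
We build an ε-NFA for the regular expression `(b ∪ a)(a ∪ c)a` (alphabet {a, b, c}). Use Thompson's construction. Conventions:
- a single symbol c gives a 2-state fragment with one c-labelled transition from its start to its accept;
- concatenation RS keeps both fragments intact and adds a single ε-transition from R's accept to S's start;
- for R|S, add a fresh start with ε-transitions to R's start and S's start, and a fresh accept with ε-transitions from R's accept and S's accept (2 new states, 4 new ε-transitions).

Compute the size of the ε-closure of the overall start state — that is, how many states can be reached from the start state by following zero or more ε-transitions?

Work bottom-up. For each fragment F, track |ε-closure(F.start)| and whether F's accept lies in that closure (i.e. whether F accepts ε). A single-symbol fragment has closure size 1 and does not accept ε.
  b ∪ a — |closure| = 1 + 1 + 1 = 3 (the new accept is not ε-reachable since no branch accepts ε)
  a ∪ c — |closure| = 1 + 1 + 1 = 3 (the new accept is not ε-reachable since no branch accepts ε)
  (b ∪ a)(a ∪ c)a — same as the first factor's closure: |closure| = 3

3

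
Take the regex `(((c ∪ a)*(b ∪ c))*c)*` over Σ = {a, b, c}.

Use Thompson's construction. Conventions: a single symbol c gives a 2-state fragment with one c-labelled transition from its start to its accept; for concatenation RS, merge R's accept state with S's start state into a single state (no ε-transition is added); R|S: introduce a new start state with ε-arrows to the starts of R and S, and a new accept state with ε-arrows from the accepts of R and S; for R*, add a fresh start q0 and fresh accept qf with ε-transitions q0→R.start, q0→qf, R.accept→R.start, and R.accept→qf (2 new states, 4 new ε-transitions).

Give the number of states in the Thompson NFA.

Building bottom-up:
Each of the 5 symbol leaves contributes a 2-state fragment.
  c ∪ a : 6 states
  (c ∪ a)* : 8 states
  b ∪ c : 6 states
  (c ∪ a)*(b ∪ c) : 13 states
  ((c ∪ a)*(b ∪ c))* : 15 states
  ((c ∪ a)*(b ∪ c))*c : 16 states
  (((c ∪ a)*(b ∪ c))*c)* : 18 states

18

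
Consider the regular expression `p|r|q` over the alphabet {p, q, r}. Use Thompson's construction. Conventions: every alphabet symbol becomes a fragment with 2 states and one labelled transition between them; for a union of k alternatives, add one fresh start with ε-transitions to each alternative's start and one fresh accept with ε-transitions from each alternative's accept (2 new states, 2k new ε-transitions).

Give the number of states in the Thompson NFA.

8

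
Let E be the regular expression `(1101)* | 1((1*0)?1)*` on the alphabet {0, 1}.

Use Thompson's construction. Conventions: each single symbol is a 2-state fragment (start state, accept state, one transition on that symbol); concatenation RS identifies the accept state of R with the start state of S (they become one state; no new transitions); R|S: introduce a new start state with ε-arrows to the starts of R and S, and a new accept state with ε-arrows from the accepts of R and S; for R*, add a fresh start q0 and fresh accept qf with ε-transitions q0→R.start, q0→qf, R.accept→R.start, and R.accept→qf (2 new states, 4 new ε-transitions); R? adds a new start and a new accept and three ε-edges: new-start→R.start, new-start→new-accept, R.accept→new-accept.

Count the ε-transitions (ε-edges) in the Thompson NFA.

19

Bottom-up over the parse tree:
Each of the 8 symbol leaves contributes 0 ε-transitions.
  1101 : 0 ε-transitions
  (1101)* : 4 ε-transitions
  1* : 4 ε-transitions
  1*0 : 4 ε-transitions
  (1*0)? : 7 ε-transitions
  (1*0)?1 : 7 ε-transitions
  ((1*0)?1)* : 11 ε-transitions
  1((1*0)?1)* : 11 ε-transitions
  (1101)* | 1((1*0)?1)* : 19 ε-transitions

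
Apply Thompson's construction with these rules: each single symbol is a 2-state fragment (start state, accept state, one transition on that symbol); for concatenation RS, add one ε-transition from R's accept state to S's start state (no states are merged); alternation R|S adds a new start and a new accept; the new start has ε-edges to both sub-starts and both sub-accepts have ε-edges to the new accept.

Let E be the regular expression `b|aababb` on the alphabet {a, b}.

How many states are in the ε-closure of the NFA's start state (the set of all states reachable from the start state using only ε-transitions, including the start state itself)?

3

Compute the ε-closure size of each fragment's start state recursively; a symbol fragment's start has no outgoing ε-edge, so its closure is just itself (size 1).
  aababb — same as the first factor's closure: |ε-closure| = 1
  b|aababb — |ε-closure| = 1 + 1 + 1 = 3 (the new accept is not ε-reachable since no branch accepts ε)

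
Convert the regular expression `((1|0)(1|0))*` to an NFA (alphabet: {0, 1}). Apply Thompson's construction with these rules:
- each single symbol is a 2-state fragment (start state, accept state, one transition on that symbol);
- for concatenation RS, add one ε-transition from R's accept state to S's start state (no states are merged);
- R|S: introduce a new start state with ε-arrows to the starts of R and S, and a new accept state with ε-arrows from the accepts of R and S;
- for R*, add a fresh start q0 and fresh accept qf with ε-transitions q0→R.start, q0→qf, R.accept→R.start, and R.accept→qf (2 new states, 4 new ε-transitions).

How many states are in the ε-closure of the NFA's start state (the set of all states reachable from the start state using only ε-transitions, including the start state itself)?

Compute the ε-closure size of each fragment's start state recursively; a symbol fragment's start has no outgoing ε-edge, so its closure is just itself (size 1).
  1|0 : new start ε-reaches every alternative's start; none of them accept ε, so the new accept is not reached: |closure| = 1 + 1 + 1 = 3
  1|0 : |closure| = 1 + 1 + 1 = 3 (the new accept is not ε-reachable since no branch accepts ε)
  (1|0)(1|0) : same as the first factor's closure: |closure| = 3
  ((1|0)(1|0))* : |closure| = 1 (new start) + 3 (body) + 1 (new accept) = 5

5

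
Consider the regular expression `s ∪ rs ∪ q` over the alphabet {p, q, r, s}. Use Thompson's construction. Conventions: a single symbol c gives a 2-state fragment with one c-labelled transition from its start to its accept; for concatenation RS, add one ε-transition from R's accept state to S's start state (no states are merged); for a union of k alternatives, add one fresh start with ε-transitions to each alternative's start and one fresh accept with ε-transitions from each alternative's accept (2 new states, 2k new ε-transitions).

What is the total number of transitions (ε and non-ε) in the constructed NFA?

11

Per subexpression:
Each of the 4 symbol leaves contributes 1 transition (1 symbol, 0 ε).
  rs : 3 transitions (2 symbol, 1 ε)
  s ∪ rs ∪ q : 11 transitions (4 symbol, 7 ε)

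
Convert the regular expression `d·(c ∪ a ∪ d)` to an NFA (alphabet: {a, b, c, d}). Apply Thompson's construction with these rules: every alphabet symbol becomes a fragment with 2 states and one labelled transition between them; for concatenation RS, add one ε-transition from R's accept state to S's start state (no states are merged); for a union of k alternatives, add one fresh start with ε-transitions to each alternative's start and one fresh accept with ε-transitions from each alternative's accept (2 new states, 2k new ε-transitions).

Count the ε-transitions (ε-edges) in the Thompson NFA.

7

By structural recursion:
Each of the 4 symbol leaves contributes 0 ε-transitions.
  c ∪ a ∪ d — 6 ε-transitions
  d·(c ∪ a ∪ d) — 7 ε-transitions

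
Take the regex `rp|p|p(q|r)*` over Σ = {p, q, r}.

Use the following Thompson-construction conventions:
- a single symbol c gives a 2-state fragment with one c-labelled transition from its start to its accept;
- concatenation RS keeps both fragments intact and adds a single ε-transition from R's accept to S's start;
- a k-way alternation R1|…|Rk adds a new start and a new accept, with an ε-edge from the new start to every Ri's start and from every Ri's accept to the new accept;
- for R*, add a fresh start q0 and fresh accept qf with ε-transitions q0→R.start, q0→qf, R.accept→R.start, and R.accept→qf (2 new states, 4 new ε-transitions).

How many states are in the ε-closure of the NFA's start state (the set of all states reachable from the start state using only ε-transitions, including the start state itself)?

Work bottom-up. For each fragment F, track |ε-closure(F.start)| and whether F's accept lies in that closure (i.e. whether F accepts ε). A single-symbol fragment has closure size 1 and does not accept ε.
  rp — |ε-closure| equals the left operand's closure size = 1 (its accept is not ε-reachable, so the closure stops there)
  q|r — |ε-closure| = 1 + 1 + 1 = 3 (the new accept is not ε-reachable since no branch accepts ε)
  (q|r)* — the star's fresh start ε-reaches both the body's start and the fresh accept: |ε-closure| = 2 + 3 = 5
  p(q|r)* — |ε-closure| equals the left operand's closure size = 1 (its accept is not ε-reachable, so the closure stops there)
  rp|p|p(q|r)* — |ε-closure| = 1 + 1 + 1 + 1 = 4 (the new accept is not ε-reachable since no branch accepts ε)

4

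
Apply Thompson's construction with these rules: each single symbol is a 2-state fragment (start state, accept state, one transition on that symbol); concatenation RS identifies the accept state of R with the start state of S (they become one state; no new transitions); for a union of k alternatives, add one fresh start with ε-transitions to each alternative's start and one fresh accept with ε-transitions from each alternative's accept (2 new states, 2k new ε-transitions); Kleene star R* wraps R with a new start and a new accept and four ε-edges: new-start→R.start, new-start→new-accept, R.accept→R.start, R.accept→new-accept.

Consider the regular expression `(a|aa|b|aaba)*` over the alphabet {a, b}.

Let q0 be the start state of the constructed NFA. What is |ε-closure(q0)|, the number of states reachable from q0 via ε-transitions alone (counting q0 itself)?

Compute the ε-closure size of each fragment's start state recursively; a symbol fragment's start has no outgoing ε-edge, so its closure is just itself (size 1).
  aa → same as the first factor's closure: C = 1
  aaba → same as the first factor's closure: C = 1
  a|aa|b|aaba → C = 1 + 1 + 1 + 1 + 1 = 5 (the new accept is not ε-reachable since no branch accepts ε)
  (a|aa|b|aaba)* → the star's fresh start ε-reaches both the body's start and the fresh accept: C = 2 + 5 = 7

7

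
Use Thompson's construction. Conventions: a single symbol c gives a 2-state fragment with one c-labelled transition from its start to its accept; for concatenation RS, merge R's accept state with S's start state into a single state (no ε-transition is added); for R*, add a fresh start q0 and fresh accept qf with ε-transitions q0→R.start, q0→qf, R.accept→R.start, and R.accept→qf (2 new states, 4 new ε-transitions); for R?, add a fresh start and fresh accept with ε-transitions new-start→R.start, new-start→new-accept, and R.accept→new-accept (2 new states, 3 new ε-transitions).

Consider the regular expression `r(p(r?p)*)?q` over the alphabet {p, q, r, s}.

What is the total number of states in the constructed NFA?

Bottom-up over the parse tree:
Each of the 5 symbol leaves contributes a 2-state fragment.
  r? — 4 states
  r?p — 5 states
  (r?p)* — 7 states
  p(r?p)* — 8 states
  (p(r?p)*)? — 10 states
  r(p(r?p)*)?q — 12 states

12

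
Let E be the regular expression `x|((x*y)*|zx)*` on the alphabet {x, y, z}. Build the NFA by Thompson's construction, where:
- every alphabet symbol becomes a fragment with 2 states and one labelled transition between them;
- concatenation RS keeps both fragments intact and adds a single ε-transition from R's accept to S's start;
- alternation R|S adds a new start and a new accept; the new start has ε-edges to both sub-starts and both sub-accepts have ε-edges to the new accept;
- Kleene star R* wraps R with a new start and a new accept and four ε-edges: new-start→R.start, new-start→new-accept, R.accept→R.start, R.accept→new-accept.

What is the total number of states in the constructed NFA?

20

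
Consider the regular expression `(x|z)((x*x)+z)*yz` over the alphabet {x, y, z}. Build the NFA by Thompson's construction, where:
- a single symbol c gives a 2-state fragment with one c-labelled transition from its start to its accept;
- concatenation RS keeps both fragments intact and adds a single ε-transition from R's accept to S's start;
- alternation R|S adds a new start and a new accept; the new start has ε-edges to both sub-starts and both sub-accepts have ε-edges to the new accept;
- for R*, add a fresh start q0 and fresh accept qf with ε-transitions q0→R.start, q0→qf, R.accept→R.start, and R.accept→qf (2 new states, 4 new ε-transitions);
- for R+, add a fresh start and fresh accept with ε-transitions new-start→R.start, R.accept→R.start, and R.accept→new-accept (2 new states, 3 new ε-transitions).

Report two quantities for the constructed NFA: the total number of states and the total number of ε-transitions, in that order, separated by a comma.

22, 20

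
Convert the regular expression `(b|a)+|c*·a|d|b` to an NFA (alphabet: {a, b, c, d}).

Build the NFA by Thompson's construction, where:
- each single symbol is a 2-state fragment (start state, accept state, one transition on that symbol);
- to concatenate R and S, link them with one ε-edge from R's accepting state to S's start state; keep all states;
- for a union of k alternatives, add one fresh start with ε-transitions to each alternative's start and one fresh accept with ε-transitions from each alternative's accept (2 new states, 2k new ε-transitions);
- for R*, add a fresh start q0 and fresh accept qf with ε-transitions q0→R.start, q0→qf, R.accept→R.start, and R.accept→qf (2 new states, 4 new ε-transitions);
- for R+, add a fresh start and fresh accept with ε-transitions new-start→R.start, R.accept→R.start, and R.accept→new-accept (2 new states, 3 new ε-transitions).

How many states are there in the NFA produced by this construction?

20

Bottom-up over the parse tree:
Each of the 6 symbol leaves contributes a 2-state fragment.
  b|a — 6 states
  (b|a)+ — 8 states
  c* — 4 states
  c*·a — 6 states
  (b|a)+|c*·a|d|b — 20 states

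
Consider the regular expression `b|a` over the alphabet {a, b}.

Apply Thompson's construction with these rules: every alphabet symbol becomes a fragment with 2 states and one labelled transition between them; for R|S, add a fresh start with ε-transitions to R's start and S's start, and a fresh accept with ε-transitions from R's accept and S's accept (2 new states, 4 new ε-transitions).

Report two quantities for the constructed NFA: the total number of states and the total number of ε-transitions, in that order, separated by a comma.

6, 4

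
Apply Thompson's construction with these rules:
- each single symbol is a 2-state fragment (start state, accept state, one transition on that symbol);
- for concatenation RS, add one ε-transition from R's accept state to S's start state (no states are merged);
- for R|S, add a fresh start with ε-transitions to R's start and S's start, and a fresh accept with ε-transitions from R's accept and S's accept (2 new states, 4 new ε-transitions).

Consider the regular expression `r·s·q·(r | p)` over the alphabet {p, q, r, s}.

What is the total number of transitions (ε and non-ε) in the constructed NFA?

12

Recursing over subexpressions:
Each of the 5 symbol leaves contributes 1 transition (1 symbol, 0 ε).
  r | p : 6 transitions (2 symbol, 4 ε)
  r·s·q·(r | p) : 12 transitions (5 symbol, 7 ε)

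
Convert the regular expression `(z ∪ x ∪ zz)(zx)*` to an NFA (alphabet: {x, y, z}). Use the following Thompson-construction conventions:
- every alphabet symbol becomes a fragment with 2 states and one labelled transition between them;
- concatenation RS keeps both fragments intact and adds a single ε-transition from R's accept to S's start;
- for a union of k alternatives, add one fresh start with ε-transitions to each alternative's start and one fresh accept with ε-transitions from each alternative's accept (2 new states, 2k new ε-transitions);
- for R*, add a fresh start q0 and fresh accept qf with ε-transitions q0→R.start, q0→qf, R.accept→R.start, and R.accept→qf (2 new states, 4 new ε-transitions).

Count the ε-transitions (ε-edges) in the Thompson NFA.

13

Bottom-up over the parse tree:
Each of the 6 symbol leaves contributes 0 ε-transitions.
  zz → 1 ε-transition
  z ∪ x ∪ zz → 7 ε-transitions
  zx → 1 ε-transition
  (zx)* → 5 ε-transitions
  (z ∪ x ∪ zz)(zx)* → 13 ε-transitions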